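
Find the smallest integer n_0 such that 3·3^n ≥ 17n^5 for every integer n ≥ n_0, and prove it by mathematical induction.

At n = 13: 4782969 < 6311981, so the inequality fails and n_0 ≥ 14. We prove 3·3^n ≥ 17n^5 for all n ≥ 14.
When n = 14: 3·3^n = 14348907 and 17n^5 = 9143008, so 14348907 ≥ 9143008.
Inductive step: suppose the statement holds for some r ≥ 14, so 3·3^r ≥ 17r^5.
Then 3·3^(r + 1) = 3·(3·3^r) ≥ 3·(17r^5).
Also, for r ≥ 14 we have 3·(17r^5) ≥ 17(r+1)^5, since 3 ≥ (1 + 1/r)^5 for all r ≥ 14.
Combining, 3·3^(r + 1) ≥ 17(r+1)^5.
Hence, by induction on n, the claim holds for every n ≥ 14.
Hence the smallest such n_0 is 14.

n_0 = 14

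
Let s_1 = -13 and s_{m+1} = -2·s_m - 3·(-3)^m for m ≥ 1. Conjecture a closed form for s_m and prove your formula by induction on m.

s_m = -(-2)^(m + 1) - (-3)^(m + 1)

Computing the first terms: s_1 = -13, s_2 = 35, s_3 = -97. This suggests s_m = -(-2)^(m + 1) - (-3)^(m + 1).
Base step (m = 1): the formula gives -13 = -13 = s_1.
Inductive step: suppose the statement holds for some r ≥ 1, so s_r = -(-2)^(r + 1) - (-3)^(r + 1).
Then s_{r+1} = -2·s_r - 3·(-3)^r = -2·(-(-2)^(r + 1) - (-3)^(r + 1)) - 3·(-3)^r = -(-2)^(r + 2) - (-3)^(r + 2) = -(-2)^((r+1) + 1) - (-3)^((r+1) + 1),
which is the claimed formula at m = r+1.
This completes the induction.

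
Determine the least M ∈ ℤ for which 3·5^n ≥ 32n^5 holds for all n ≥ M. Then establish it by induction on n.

At n = 7: 234375 < 537824, so the inequality fails and M ≥ 8. We prove 3·5^n ≥ 32n^5 for all n ≥ 8.
When n = 8: 3·5^n = 1171875 and 32n^5 = 1048576, so 1171875 ≥ 1048576.
For the inductive step, assume it holds for an arbitrary j ≥ 8, so 3·5^j ≥ 32j^5.
Then 3·5^(j + 1) = 5·(3·5^j) ≥ 5·(32j^5).
Also, for j ≥ 8 we have 5·(32j^5) ≥ 32(j+1)^5, since 5 ≥ (1 + 1/j)^5 for all j ≥ 8.
Combining, 3·5^(j + 1) ≥ 32(j+1)^5.
Hence, by induction on n, the claim holds for every n ≥ 8.
Hence the smallest such M is 8.

M = 8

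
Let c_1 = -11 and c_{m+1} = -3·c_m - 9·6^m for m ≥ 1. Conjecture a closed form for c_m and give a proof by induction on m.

Computing the first terms: c_1 = -11, c_2 = -21, c_3 = -261. This suggests c_m = -5(-3)^(m - 1) - 6^m.
When m = 1: the formula gives -11 = -11 = c_1.
For the inductive step, assume it holds for an arbitrary p ≥ 1, so c_p = -5(-3)^(p - 1) - 6^p.
Then c_{p+1} = -3·c_p - 9·6^p = -3·(-5(-3)^(p - 1) - 6^p) - 9·6^p = -5(-3)^p - 6^(p + 1) = -5(-3)^((p+1) - 1) - 6^(p+1),
which is the claimed formula at m = p+1.
By the principle of mathematical induction, the result holds for all m ≥ 1.

c_m = -5(-3)^(m - 1) - 6^m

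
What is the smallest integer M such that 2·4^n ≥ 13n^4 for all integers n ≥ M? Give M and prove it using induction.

At n = 6: 8192 < 16848, so the inequality fails and M ≥ 7. We prove 2·4^n ≥ 13n^4 for all n ≥ 7.
When n = 7: 2·4^n = 32768 and 13n^4 = 31213, so 32768 ≥ 31213.
Suppose the result is true for n = r, so 2·4^r ≥ 13r^4.
Then 2·4^(r + 1) = 4·(2·4^r) ≥ 4·(13r^4).
Also, for r ≥ 7 we have 4·(13r^4) ≥ 13(r+1)^4, since 4 ≥ (1 + 1/r)^4 for all r ≥ 7.
Combining, 2·4^(r + 1) ≥ 13(r+1)^4.
Hence, by induction on n, the claim holds for every n ≥ 7.
Hence the smallest such M is 7.

M = 7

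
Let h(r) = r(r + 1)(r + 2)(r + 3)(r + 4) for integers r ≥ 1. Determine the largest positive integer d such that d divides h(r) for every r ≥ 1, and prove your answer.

d = 120

Computing the first values: h(1) = 120 and h(2) = 720; gcd(120, 720) = 120, so d ≤ 120.
We prove 120 | r(r + 1)(r + 2)(r + 3)(r + 4) for all r ≥ 1 by induction on r.
Base step (r = 1): h(1) = 120 = 120·(1), so 120 | h(1).
Suppose the result is true for r = p, i.e. 120 | h(p). Then
h(p+1) − h(p) = (p+1)·(p+2)·(p+3)·(p+4)·(p+5) − p·(p+1)·(p+2)·(p+3)·(p+4) = (p+1)·(p+2)·(p+3)·(p+4)·[(p+5) − p] = 5·(p+1)·(p+2)·(p+3)·(p+4). The product of 4 consecutive integers is divisible by (4)! = 24, so h(p+1) − h(p) is divisible by 5·24 = 120. By the inductive hypothesis 120 | h(p), hence 120 | h(p+1).
This completes the induction.
Therefore the largest such d is 120.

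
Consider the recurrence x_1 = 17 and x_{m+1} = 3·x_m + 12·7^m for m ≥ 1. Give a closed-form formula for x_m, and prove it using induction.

Computing the first terms: x_1 = 17, x_2 = 135, x_3 = 993. This suggests x_m = -4·3^(m - 1) + 3·7^m.
Base step (m = 1): the formula gives 17 = 17 = x_1.
Inductive step: suppose the statement holds for some j ≥ 1, so x_j = -4·3^(j - 1) + 3·7^j.
Then x_{j+1} = 3·x_j + 12·7^j = 3·(-4·3^(j - 1) + 3·7^j) + 12·7^j = -4·3^j + 3·7^(j + 1) = -4·3^((j+1) - 1) + 3·7^(j+1),
which is the claimed formula at m = j+1.
By the principle of mathematical induction, the result holds for all m ≥ 1.

x_m = -4·3^(m - 1) + 3·7^m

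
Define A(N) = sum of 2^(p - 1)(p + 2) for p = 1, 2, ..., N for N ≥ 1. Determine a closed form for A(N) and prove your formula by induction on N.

We claim A(N) = 2^N(N + 1) - 1 for all N ≥ 1.
Base step (N = 1): A(1) = 3, and the closed form gives 3. They agree.
Inductive step: assume the claim holds for N = p, so A(p) = 2^p(p + 1) - 1.
Then A(p+1) = A(p) + (2^p(p + 3)) = (2^p(p + 1) - 1) + (2^p(p + 3)).
Simplifying, A(p+1) = 2^(p + 1)p + 2^(p + 2) - 1 = 2^(p+1)((p+1) + 1) - 1,
which is the closed form with N = p+1.
This completes the induction.

A(N) = 2^N(N + 1) - 1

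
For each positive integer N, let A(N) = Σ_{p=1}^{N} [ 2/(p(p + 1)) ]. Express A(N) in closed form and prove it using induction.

We claim A(N) = 2N/(N + 1) for all N ≥ 1.
When N = 1: A(1) = 1, and the closed form gives 1. They agree.
Suppose the result is true for N = p, so A(p) = 2p/(p + 1).
Then A(p+1) = A(p) + (2/((p + 1)(p + 2))) = (2p/(p + 1)) + (2/((p + 1)(p + 2))).
Simplifying, A(p+1) = 2(p + 1)/(p + 2) = 2(p+1)/((p+1) + 1),
which is the closed form with N = p+1.
This completes the induction.

A(N) = 2N/(N + 1)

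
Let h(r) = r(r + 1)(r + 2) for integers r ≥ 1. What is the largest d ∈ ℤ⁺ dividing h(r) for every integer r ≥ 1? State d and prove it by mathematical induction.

d = 6

Computing the first values: h(1) = 6 and h(2) = 24; gcd(6, 24) = 6, so d ≤ 6.
We prove 6 | r(r + 1)(r + 2) for all r ≥ 1 by induction on r.
For the base case r = 1: h(1) = 6 = 6·(1), so 6 | h(1).
For the inductive step, assume it holds for an arbitrary j ≥ 1, i.e. 6 | h(j). Then
h(j+1) − h(j) = (j+1)·(j+2)·(j+3) − j·(j+1)·(j+2) = (j+1)·(j+2)·[(j+3) − j] = 3·(j+1)·(j+2). The product of 2 consecutive integers is divisible by (2)! = 2, so h(j+1) − h(j) is divisible by 3·2 = 6. By the inductive hypothesis 6 | h(j), hence 6 | h(j+1).
This completes the induction.
Therefore the largest such d is 6.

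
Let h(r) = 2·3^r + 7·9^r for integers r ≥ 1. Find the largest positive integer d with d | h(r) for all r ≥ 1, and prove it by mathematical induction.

Computing the first values: h(1) = 69 and h(2) = 585; gcd(69, 585) = 3, so d ≤ 3.
We prove 3 | 2·3^r + 7·9^r for all r ≥ 1 by induction on r.
When r = 1: h(1) = 69 = 3·(23), so 3 | h(1).
Inductive step: suppose the statement holds for some j ≥ 1, i.e. 3 | h(j). Then
h(j+1) − 9·h(j) = (2·3^(j+1) + 7·9^(j+1)) − 9·(2·3^j + 7·9^j) = (2)·3^j·(3 − 9) = (-12)·3^j. Since 3 | h(j) by the inductive hypothesis, 3 | 9·h(j); and 3 | -12 since -12 = 3·-4. Therefore 3 | h(j+1).
This completes the induction.
Therefore the largest such d is 3.

d = 3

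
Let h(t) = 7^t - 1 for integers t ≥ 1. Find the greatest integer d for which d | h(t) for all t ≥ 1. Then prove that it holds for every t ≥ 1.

Computing the first values: h(1) = 6 and h(2) = 48; gcd(6, 48) = 6, so d ≤ 6.
We prove 6 | 7^t - 1 for all t ≥ 1 by induction on t.
When t = 1: h(1) = 6 = 6·(1), so 6 | h(1).
Inductive step: assume the claim holds for t = j, i.e. 6 | h(j). Then
7^{j+1} − 1^{j+1} = 7·7^j − 1·1^j = 7·(7^j − 1^j) + (6)·1^j. The first term is divisible by 6 by the inductive hypothesis, and the second term (6)·1^j is divisible by 6 since 6 | 6. Hence 6 | h(j+1).
By induction, the statement is established for all t ≥ 1.
Therefore the largest such d is 6.

d = 6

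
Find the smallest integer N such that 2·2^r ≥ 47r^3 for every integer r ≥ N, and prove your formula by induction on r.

At r = 16: 131072 < 192512, so the inequality fails and N ≥ 17. We prove 2·2^r ≥ 47r^3 for all r ≥ 17.
When r = 17: 2·2^r = 262144 and 47r^3 = 230911, so 262144 ≥ 230911.
Inductive step: suppose the statement holds for some i ≥ 17, so 2·2^i ≥ 47i^3.
Then 2·2^(i + 1) = 2·(2·2^i) ≥ 2·(47i^3).
Also, for i ≥ 17 we have 2·(47i^3) ≥ 47(i+1)^3, since 2 ≥ (1 + 1/i)^3 for all i ≥ 17.
Combining, 2·2^(i + 1) ≥ 47(i+1)^3.
This completes the induction.
Hence the smallest such N is 17.

N = 17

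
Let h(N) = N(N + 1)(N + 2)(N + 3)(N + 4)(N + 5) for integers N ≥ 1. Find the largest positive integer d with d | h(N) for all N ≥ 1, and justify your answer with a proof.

Computing the first values: h(1) = 720 and h(2) = 5040; gcd(720, 5040) = 720, so d ≤ 720.
We prove 720 | N(N + 1)(N + 2)(N + 3)(N + 4)(N + 5) for all N ≥ 1 by induction on N.
Base step (N = 1): h(1) = 720 = 720·(1), so 720 | h(1).
Inductive step: assume the claim holds for N = r, i.e. 720 | h(r). Then
h(r+1) − h(r) = (r+1)·(r+2)·(r+3)·(r+4)·(r+5)·(r+6) − r·(r+1)·(r+2)·(r+3)·(r+4)·(r+5) = (r+1)·(r+2)·(r+3)·(r+4)·(r+5)·[(r+6) − r] = 6·(r+1)·(r+2)·(r+3)·(r+4)·(r+5). The product of 5 consecutive integers is divisible by (5)! = 120, so h(r+1) − h(r) is divisible by 6·120 = 720. By the inductive hypothesis 720 | h(r), hence 720 | h(r+1).
Hence, by induction on N, the claim holds for every N ≥ 1.
Therefore the largest such d is 720.

d = 720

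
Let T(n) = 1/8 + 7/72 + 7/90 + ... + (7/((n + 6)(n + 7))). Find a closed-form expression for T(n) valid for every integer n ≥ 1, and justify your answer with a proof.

T(n) = n/(n + 7)

We claim T(n) = n/(n + 7) for all n ≥ 1.
Base case (n = 1): T(1) = 1/8, and the closed form gives 1/8. They agree.
For the inductive step, assume it holds for an arbitrary i ≥ 1, so T(i) = i/(i + 7).
Then T(i+1) = T(i) + (7/((i + 7)(i + 8))) = (i/(i + 7)) + (7/((i + 7)(i + 8))).
Simplifying, T(i+1) = (i + 1)/(i + 8) = (i+1)/((i+1) + 7),
which is the closed form with n = i+1.
This completes the induction.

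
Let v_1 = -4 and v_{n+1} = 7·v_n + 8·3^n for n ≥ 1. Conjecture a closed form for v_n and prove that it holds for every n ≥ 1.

Computing the first terms: v_1 = -4, v_2 = -4, v_3 = 44. This suggests v_n = -2·3^n + 2·7^(n - 1).
When n = 1: the formula gives -4 = -4 = v_1.
For the inductive step, assume it holds for an arbitrary i ≥ 1, so v_i = -2·3^i + 2·7^(i - 1).
Then v_{i+1} = 7·v_i + 8·3^i = 7·(-2·3^i + 2·7^(i - 1)) + 8·3^i = -2·3^(i + 1) + 2·7^i = -2·3^(i+1) + 2·7^((i+1) - 1),
which is the claimed formula at n = i+1.
Hence, by induction on n, the claim holds for every n ≥ 1.

v_n = -2·3^n + 2·7^(n - 1)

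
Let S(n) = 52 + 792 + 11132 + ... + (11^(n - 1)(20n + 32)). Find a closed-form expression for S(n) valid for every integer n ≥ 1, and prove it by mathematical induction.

S(n) = 11^n(2n + 3) - 3

We claim S(n) = 11^n(2n + 3) - 3 for all n ≥ 1.
Base case (n = 1): S(1) = 52, and the closed form gives 52. They agree.
Inductive step: suppose the statement holds for some j ≥ 1, so S(j) = 11^j(2j + 3) - 3.
Then S(j+1) = S(j) + (11^j(20j + 52)) = (11^j(2j + 3) - 3) + (11^j(20j + 52)).
Simplifying, S(j+1) = 22·11^j·j + 55·11^j - 3 = 11^(j+1)(2(j+1) + 3) - 3,
which is the closed form with n = j+1.
Hence, by induction on n, the claim holds for every n ≥ 1.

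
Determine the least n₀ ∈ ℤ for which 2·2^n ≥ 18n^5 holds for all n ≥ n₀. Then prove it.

At n = 26: 134217728 < 213864768, so the inequality fails and n₀ ≥ 27. We prove 2·2^n ≥ 18n^5 for all n ≥ 27.
When n = 27: 2·2^n = 268435456 and 18n^5 = 258280326, so 268435456 ≥ 258280326.
Inductive step: suppose the statement holds for some m ≥ 27, so 2·2^m ≥ 18m^5.
Then 2·2^(m + 1) = 2·(2·2^m) ≥ 2·(18m^5).
Also, for m ≥ 27 we have 2·(18m^5) ≥ 18(m+1)^5, since 2 ≥ (1 + 1/m)^5 for all m ≥ 27.
Combining, 2·2^(m + 1) ≥ 18(m+1)^5.
Hence, by induction on n, the claim holds for every n ≥ 27.
Hence the smallest such n₀ is 27.

n₀ = 27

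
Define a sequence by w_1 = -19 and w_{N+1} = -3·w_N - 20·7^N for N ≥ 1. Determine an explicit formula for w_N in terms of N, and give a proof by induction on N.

w_N = -5(-3)^(N - 1) - 2·7^N

Computing the first terms: w_1 = -19, w_2 = -83, w_3 = -731. This suggests w_N = -5(-3)^(N - 1) - 2·7^N.
When N = 1: the formula gives -19 = -19 = w_1.
Suppose the result is true for N = i, so w_i = -5(-3)^(i - 1) - 2·7^i.
Then w_{i+1} = -3·w_i - 20·7^i = -3·(-5(-3)^(i - 1) - 2·7^i) - 20·7^i = -5(-3)^i - 2·7^(i + 1) = -5(-3)^((i+1) - 1) - 2·7^(i+1),
which is the claimed formula at N = i+1.
This completes the induction.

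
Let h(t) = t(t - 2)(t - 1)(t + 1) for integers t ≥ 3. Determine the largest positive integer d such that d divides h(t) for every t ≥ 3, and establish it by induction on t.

Computing the first values: h(3) = 24 and h(4) = 120; gcd(24, 120) = 24, so d ≤ 24.
We prove 24 | t(t - 2)(t - 1)(t + 1) for all t ≥ 3 by induction on t.
For the base case t = 3: h(3) = 24 = 24·(1), so 24 | h(3).
Inductive step: assume the claim holds for t = i, i.e. 24 | h(i). Then
h(i+1) − h(i) = (i-1)·i·(i+1)·(i+2) − (i-2)·(i-1)·i·(i+1) = (i-1)·i·(i+1)·[(i+2) − (i-2)] = 4·(i-1)·i·(i+1). The product of 3 consecutive integers is divisible by (3)! = 6, so h(i+1) − h(i) is divisible by 4·6 = 24. By the inductive hypothesis 24 | h(i), hence 24 | h(i+1).
This completes the induction.
Therefore the largest such d is 24.

d = 24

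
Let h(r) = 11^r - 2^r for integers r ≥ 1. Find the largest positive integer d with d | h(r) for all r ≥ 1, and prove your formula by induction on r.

Computing the first values: h(1) = 9 and h(2) = 117; gcd(9, 117) = 9, so d ≤ 9.
We prove 9 | 11^r - 2^r for all r ≥ 1 by induction on r.
When r = 1: h(1) = 9 = 9·(1), so 9 | h(1).
Suppose the result is true for r = j, i.e. 9 | h(j). Then
11^{j+1} − 2^{j+1} = 11·11^j − 2·2^j = 11·(11^j − 2^j) + (9)·2^j. The first term is divisible by 9 by the inductive hypothesis, and the second term (9)·2^j is divisible by 9 since 9 | 9. Hence 9 | h(j+1).
Hence, by induction on r, the claim holds for every r ≥ 1.
Therefore the largest such d is 9.

d = 9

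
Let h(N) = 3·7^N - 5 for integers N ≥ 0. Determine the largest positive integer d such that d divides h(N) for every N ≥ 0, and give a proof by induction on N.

Computing the first values: h(0) = -2 and h(1) = 16; gcd(-2, 16) = 2, so d ≤ 2.
We prove 2 | 3·7^N - 5 for all N ≥ 0 by induction on N.
Base case (N = 0): h(0) = -2 = 2·(-1), so 2 | h(0).
Suppose the result is true for N = p, i.e. 2 | h(p). Then
h(p+1) = 3·7^(p+1) - 5 = 7·(3·7^p - 5) + 30 = 7·h(p) + 30. The first term is divisible by 2 by the inductive hypothesis, and 30 is divisible by 2. Hence 2 | h(p+1).
Hence, by induction on N, the claim holds for every N ≥ 0.
Therefore the largest such d is 2.

d = 2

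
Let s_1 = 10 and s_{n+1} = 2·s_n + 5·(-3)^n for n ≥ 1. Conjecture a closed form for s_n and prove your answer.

s_n = -(-3)^n + 7·2^(n - 1)

Computing the first terms: s_1 = 10, s_2 = 5, s_3 = 55. This suggests s_n = -(-3)^n + 7·2^(n - 1).
Base case (n = 1): the formula gives 10 = 10 = s_1.
Inductive step: suppose the statement holds for some k ≥ 1, so s_k = -(-3)^k + 7·2^(k - 1).
Then s_{k+1} = 2·s_k + 5·(-3)^k = 2·(-(-3)^k + 7·2^(k - 1)) + 5·(-3)^k = -(-3)^(k + 1) + 7·2^k = -(-3)^(k+1) + 7·2^((k+1) - 1),
which is the claimed formula at n = k+1.
By induction, the statement is established for all n ≥ 1.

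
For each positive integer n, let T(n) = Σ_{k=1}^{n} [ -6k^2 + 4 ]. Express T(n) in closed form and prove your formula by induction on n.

T(n) = -n(2n^2 + 3n - 3)

We claim T(n) = -n(2n^2 + 3n - 3) for all n ≥ 1.
Base step (n = 1): T(1) = -2, and the closed form gives -2. They agree.
Suppose the result is true for n = k, so T(k) = k(-2k^2 - 3k + 3).
Then T(k+1) = T(k) + (-6(k + 1)^2 + 4) = (k(-2k^2 - 3k + 3)) + (-6(k + 1)^2 + 4).
Simplifying, T(k+1) = -(k + 1)(2k^2 + 7k + 2) = -(k+1)(2(k+1)^2 + 3(k+1) - 3),
which is the closed form with n = k+1.
By induction, the statement is established for all n ≥ 1.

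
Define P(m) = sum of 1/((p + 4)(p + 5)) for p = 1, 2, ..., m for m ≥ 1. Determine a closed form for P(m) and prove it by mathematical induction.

P(m) = m/(5(m + 5))

We claim P(m) = m/(5(m + 5)) for all m ≥ 1.
Base case (m = 1): P(1) = 1/30, and the closed form gives 1/30. They agree.
Inductive step: suppose the statement holds for some p ≥ 1, so P(p) = p/(5(p + 5)).
Then P(p+1) = P(p) + (1/((p + 5)(p + 6))) = (p/(5(p + 5))) + (1/((p + 5)(p + 6))).
Simplifying, P(p+1) = (p + 1)/(5(p + 6)) = (p+1)/(5((p+1) + 5)),
which is the closed form with m = p+1.
By induction, the statement is established for all m ≥ 1.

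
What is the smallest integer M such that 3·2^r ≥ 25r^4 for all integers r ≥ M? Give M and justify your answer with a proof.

At r = 20: 3145728 < 4000000, so the inequality fails and M ≥ 21. We prove 3·2^r ≥ 25r^4 for all r ≥ 21.
For the base case r = 21: 3·2^r = 6291456 and 25r^4 = 4862025, so 6291456 ≥ 4862025.
Inductive step: assume the claim holds for r = p, so 3·2^p ≥ 25p^4.
Then 3·2^(p + 1) = 2·(3·2^p) ≥ 2·(25p^4).
Also, for p ≥ 21 we have 2·(25p^4) ≥ 25(p+1)^4, since 2 ≥ (1 + 1/p)^4 for all p ≥ 21.
Combining, 3·2^(p + 1) ≥ 25(p+1)^4.
By the principle of mathematical induction, the result holds for all r ≥ 21.
Hence the smallest such M is 21.

M = 21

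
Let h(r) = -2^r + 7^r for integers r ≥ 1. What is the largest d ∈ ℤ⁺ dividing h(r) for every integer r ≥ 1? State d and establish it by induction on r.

Computing the first values: h(1) = 5 and h(2) = 45; gcd(5, 45) = 5, so d ≤ 5.
We prove 5 | -2^r + 7^r for all r ≥ 1 by induction on r.
For the base case r = 1: h(1) = 5 = 5·(1), so 5 | h(1).
Inductive step: suppose the statement holds for some k ≥ 1, i.e. 5 | h(k). Then
7^{k+1} − 2^{k+1} = 7·7^k − 2·2^k = 7·(7^k − 2^k) + (5)·2^k. The first term is divisible by 5 by the inductive hypothesis, and the second term (5)·2^k is divisible by 5 since 5 | 5. Hence 5 | h(k+1).
Hence, by induction on r, the claim holds for every r ≥ 1.
Therefore the largest such d is 5.

d = 5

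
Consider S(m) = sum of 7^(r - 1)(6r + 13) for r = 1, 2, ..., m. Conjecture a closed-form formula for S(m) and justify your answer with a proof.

S(m) = 7^m(m + 2) - 2

We claim S(m) = 7^m(m + 2) - 2 for all m ≥ 1.
For the base case m = 1: S(1) = 19, and the closed form gives 19. They agree.
Suppose the result is true for m = r, so S(r) = 7^r(r + 2) - 2.
Then S(r+1) = S(r) + (7^r(6r + 19)) = (7^r(r + 2) - 2) + (7^r(6r + 19)).
Simplifying, S(r+1) = 7·7^r·r + 21·7^r - 2 = 7^(r+1)((r+1) + 2) - 2,
which is the closed form with m = r+1.
Hence, by induction on m, the claim holds for every m ≥ 1.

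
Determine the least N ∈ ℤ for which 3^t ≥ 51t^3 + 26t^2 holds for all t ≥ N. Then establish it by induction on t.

At t = 9: 19683 < 39285, so the inequality fails and N ≥ 10. We prove 3^t ≥ 51t^3 + 26t^2 for all t ≥ 10.
Base case (t = 10): 3^t = 59049 and 51t^3 + 26t^2 = 53600, so 59049 ≥ 53600.
Suppose the result is true for t = j, so 3^j ≥ 51j^3 + 26j^2.
Then 3^(j + 1) = 3·(3^j) ≥ 3·(51j^3 + 26j^2).
Also, for j ≥ 10 we have 3·(51j^3 + 26j^2) ≥ 51(j+1)^3 + 26(j+1)^2, since 3·(51j^3 + 26j^2) − (51(j+1)^3 + 26(j+1)^2) = 102j^3 - 101j^2 - 205j - 77, which is nonnegative for all j ≥ 10.
Combining, 3^(j + 1) ≥ 51(j+1)^3 + 26(j+1)^2.
This completes the induction.
Hence the smallest such N is 10.

N = 10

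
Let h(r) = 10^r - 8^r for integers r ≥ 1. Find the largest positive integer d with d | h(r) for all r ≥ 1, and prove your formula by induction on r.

d = 2

Computing the first values: h(1) = 2 and h(2) = 36; gcd(2, 36) = 2, so d ≤ 2.
We prove 2 | 10^r - 8^r for all r ≥ 1 by induction on r.
For the base case r = 1: h(1) = 2 = 2·(1), so 2 | h(1).
For the inductive step, assume it holds for an arbitrary m ≥ 1, i.e. 2 | h(m). Then
10^{m+1} − 8^{m+1} = 10·10^m − 8·8^m = 10·(10^m − 8^m) + (2)·8^m. The first term is divisible by 2 by the inductive hypothesis, and the second term (2)·8^m is divisible by 2 since 2 | 2. Hence 2 | h(m+1).
By induction, the statement is established for all r ≥ 1.
Therefore the largest such d is 2.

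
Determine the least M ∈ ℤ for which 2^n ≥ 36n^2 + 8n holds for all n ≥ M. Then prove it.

At n = 12: 4096 < 5280, so the inequality fails and M ≥ 13. We prove 2^n ≥ 36n^2 + 8n for all n ≥ 13.
For the base case n = 13: 2^n = 8192 and 36n^2 + 8n = 6188, so 8192 ≥ 6188.
Inductive step: assume the claim holds for n = m, so 2^m ≥ 36m^2 + 8m.
Then 2^(m + 1) = 2·(2^m) ≥ 2·(36m^2 + 8m).
Also, for m ≥ 13 we have 2·(36m^2 + 8m) ≥ 36(m+1)^2 + 8(m+1), since 2·(36m^2 + 8m) − (36(m+1)^2 + 8(m+1)) = 36m^2 - 64m - 44, which is nonnegative for all m ≥ 13.
Combining, 2^(m + 1) ≥ 36(m+1)^2 + 8(m+1).
This completes the induction.
Hence the smallest such M is 13.

M = 13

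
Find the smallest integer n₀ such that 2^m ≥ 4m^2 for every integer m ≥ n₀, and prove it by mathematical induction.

n₀ = 8

At m = 7: 128 < 196, so the inequality fails and n₀ ≥ 8. We prove 2^m ≥ 4m^2 for all m ≥ 8.
Base step (m = 8): 2^m = 256 and 4m^2 = 256, so 256 ≥ 256.
For the inductive step, assume it holds for an arbitrary i ≥ 8, so 2^i ≥ 4i^2.
Then 2^(i + 1) = 2·(2^i) ≥ 2·(4i^2).
Also, for i ≥ 8 we have 2·(4i^2) ≥ 4(i+1)^2, since 2 ≥ (1 + 1/i)^2 for all i ≥ 8.
Combining, 2^(i + 1) ≥ 4(i+1)^2.
By induction, the statement is established for all m ≥ 8.
Hence the smallest such n₀ is 8.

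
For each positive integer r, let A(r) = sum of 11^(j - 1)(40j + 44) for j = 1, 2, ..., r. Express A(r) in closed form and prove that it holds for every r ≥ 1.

We claim A(r) = 4·11^r(r + 1) - 4 for all r ≥ 1.
Base step (r = 1): A(1) = 84, and the closed form gives 84. They agree.
Suppose the result is true for r = j, so A(j) = 4·11^j(j + 1) - 4.
Then A(j+1) = A(j) + (11^j(40j + 84)) = (4·11^j(j + 1) - 4) + (11^j(40j + 84)).
Simplifying, A(j+1) = 44·11^j·j + 88·11^j - 4 = 4·11^(j+1)((j+1) + 1) - 4,
which is the closed form with r = j+1.
By induction, the statement is established for all r ≥ 1.

A(r) = 4·11^r(r + 1) - 4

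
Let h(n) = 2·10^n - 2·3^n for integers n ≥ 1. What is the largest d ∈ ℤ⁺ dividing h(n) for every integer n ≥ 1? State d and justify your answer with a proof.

Computing the first values: h(1) = 14 and h(2) = 182; gcd(14, 182) = 14, so d ≤ 14.
We prove 14 | 2·10^n - 2·3^n for all n ≥ 1 by induction on n.
Base case (n = 1): h(1) = 14 = 14·(1), so 14 | h(1).
Inductive step: suppose the statement holds for some m ≥ 1, i.e. 14 | h(m). Then
h(m+1) − 10·h(m) = (2·10^(m+1) - 2·3^(m+1)) − 10·(2·10^m - 2·3^m) = (-2)·3^m·(3 − 10) = (14)·3^m. Since 14 | h(m) by the inductive hypothesis, 14 | 10·h(m); and 14 | 14 since 14 = 14·1. Therefore 14 | h(m+1).
This completes the induction.
Therefore the largest such d is 14.

d = 14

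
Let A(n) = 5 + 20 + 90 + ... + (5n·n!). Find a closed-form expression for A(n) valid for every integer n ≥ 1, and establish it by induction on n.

We claim A(n) = (5n + 5)n! - 5 for all n ≥ 1.
When n = 1: A(1) = 5, and the closed form gives 5. They agree.
Inductive step: assume the claim holds for n = j, so A(j) = (5j + 5)j! - 5.
Then A(j+1) = A(j) + (5(j + 1)(j + 1)!) = ((5j + 5)j! - 5) + (5(j + 1)(j + 1)!).
Simplifying, A(j+1) = (5(j+1) + 5)(j+1)! - 5,
which is the closed form with n = j+1.
This completes the induction.

A(n) = (5n + 5)n! - 5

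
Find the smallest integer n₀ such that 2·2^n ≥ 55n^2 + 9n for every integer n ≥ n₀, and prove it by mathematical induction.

n₀ = 12

At n = 11: 4096 < 6754, so the inequality fails and n₀ ≥ 12. We prove 2·2^n ≥ 55n^2 + 9n for all n ≥ 12.
When n = 12: 2·2^n = 8192 and 55n^2 + 9n = 8028, so 8192 ≥ 8028.
Inductive step: suppose the statement holds for some r ≥ 12, so 2·2^r ≥ 55r^2 + 9r.
Then 2·2^(r + 1) = 2·(2·2^r) ≥ 2·(55r^2 + 9r).
Also, for r ≥ 12 we have 2·(55r^2 + 9r) ≥ 55(r+1)^2 + 9(r+1), since 2·(55r^2 + 9r) − (55(r+1)^2 + 9(r+1)) = 55r^2 - 101r - 64, which is nonnegative for all r ≥ 12.
Combining, 2·2^(r + 1) ≥ 55(r+1)^2 + 9(r+1).
By the principle of mathematical induction, the result holds for all n ≥ 12.
Hence the smallest such n₀ is 12.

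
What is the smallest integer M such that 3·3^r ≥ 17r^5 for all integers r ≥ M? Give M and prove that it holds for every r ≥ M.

At r = 13: 4782969 < 6311981, so the inequality fails and M ≥ 14. We prove 3·3^r ≥ 17r^5 for all r ≥ 14.
When r = 14: 3·3^r = 14348907 and 17r^5 = 9143008, so 14348907 ≥ 9143008.
For the inductive step, assume it holds for an arbitrary k ≥ 14, so 3·3^k ≥ 17k^5.
Then 3·3^(k + 1) = 3·(3·3^k) ≥ 3·(17k^5).
Also, for k ≥ 14 we have 3·(17k^5) ≥ 17(k+1)^5, since 3 ≥ (1 + 1/k)^5 for all k ≥ 14.
Combining, 3·3^(k + 1) ≥ 17(k+1)^5.
By the principle of mathematical induction, the result holds for all r ≥ 14.
Hence the smallest such M is 14.

M = 14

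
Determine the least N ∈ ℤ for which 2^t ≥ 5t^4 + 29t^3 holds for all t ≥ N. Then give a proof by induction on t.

N = 20

At t = 19: 524288 < 850516, so the inequality fails and N ≥ 20. We prove 2^t ≥ 5t^4 + 29t^3 for all t ≥ 20.
Base step (t = 20): 2^t = 1048576 and 5t^4 + 29t^3 = 1032000, so 1048576 ≥ 1032000.
Inductive step: suppose the statement holds for some i ≥ 20, so 2^i ≥ 5i^4 + 29i^3.
Then 2^(i + 1) = 2·(2^i) ≥ 2·(5i^4 + 29i^3).
Also, for i ≥ 20 we have 2·(5i^4 + 29i^3) ≥ 5(i+1)^4 + 29(i+1)^3, since 2·(5i^4 + 29i^3) − (5(i+1)^4 + 29(i+1)^3) = 5i^4 + 9i^3 - 117i^2 - 107i - 34, which is nonnegative for all i ≥ 20.
Combining, 2^(i + 1) ≥ 5(i+1)^4 + 29(i+1)^3.
By induction, the statement is established for all t ≥ 20.
Hence the smallest such N is 20.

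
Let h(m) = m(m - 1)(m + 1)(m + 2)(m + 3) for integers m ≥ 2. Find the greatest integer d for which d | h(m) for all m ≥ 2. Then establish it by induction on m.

Computing the first values: h(2) = 120 and h(3) = 720; gcd(120, 720) = 120, so d ≤ 120.
We prove 120 | m(m - 1)(m + 1)(m + 2)(m + 3) for all m ≥ 2 by induction on m.
For the base case m = 2: h(2) = 120 = 120·(1), so 120 | h(2).
Inductive step: suppose the statement holds for some k ≥ 2, i.e. 120 | h(k). Then
h(k+1) − h(k) = k·(k+1)·(k+2)·(k+3)·(k+4) − (k-1)·k·(k+1)·(k+2)·(k+3) = k·(k+1)·(k+2)·(k+3)·[(k+4) − (k-1)] = 5·k·(k+1)·(k+2)·(k+3). The product of 4 consecutive integers is divisible by (4)! = 24, so h(k+1) − h(k) is divisible by 5·24 = 120. By the inductive hypothesis 120 | h(k), hence 120 | h(k+1).
This completes the induction.
Therefore the largest such d is 120.

d = 120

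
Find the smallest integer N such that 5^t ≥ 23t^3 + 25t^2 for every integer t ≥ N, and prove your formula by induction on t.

N = 6

At t = 5: 3125 < 3500, so the inequality fails and N ≥ 6. We prove 5^t ≥ 23t^3 + 25t^2 for all t ≥ 6.
Base case (t = 6): 5^t = 15625 and 23t^3 + 25t^2 = 5868, so 15625 ≥ 5868.
For the inductive step, assume it holds for an arbitrary i ≥ 6, so 5^i ≥ 23i^3 + 25i^2.
Then 5^(i + 1) = 5·(5^i) ≥ 5·(23i^3 + 25i^2).
Also, for i ≥ 6 we have 5·(23i^3 + 25i^2) ≥ 23(i+1)^3 + 25(i+1)^2, since 5·(23i^3 + 25i^2) − (23(i+1)^3 + 25(i+1)^2) = 92i^3 + 31i^2 - 119i - 48, which is nonnegative for all i ≥ 6.
Combining, 5^(i + 1) ≥ 23(i+1)^3 + 25(i+1)^2.
Hence, by induction on t, the claim holds for every t ≥ 6.
Hence the smallest such N is 6.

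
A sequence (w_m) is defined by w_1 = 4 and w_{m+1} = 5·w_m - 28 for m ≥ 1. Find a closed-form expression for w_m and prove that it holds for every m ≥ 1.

Computing the first terms: w_1 = 4, w_2 = -8, w_3 = -68. This suggests w_m = -3·5^(m - 1) + 7.
Base case (m = 1): the formula gives 4 = 4 = w_1.
Suppose the result is true for m = j, so w_j = -3·5^(j - 1) + 7.
Then w_{j+1} = 5·w_j - 28 = 5·(-3·5^(j - 1) + 7) - 28 = -3·5^j + 7 = -3·5^((j+1) - 1) + 7,
which is the claimed formula at m = j+1.
By the principle of mathematical induction, the result holds for all m ≥ 1.

w_m = -3·5^(m - 1) + 7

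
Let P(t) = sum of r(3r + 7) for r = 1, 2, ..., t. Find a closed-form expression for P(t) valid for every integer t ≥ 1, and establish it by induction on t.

P(t) = t(t + 1)(t + 4)

We claim P(t) = t(t + 1)(t + 4) for all t ≥ 1.
When t = 1: P(1) = 10, and the closed form gives 10. They agree.
Inductive step: assume the claim holds for t = r, so P(r) = r(r^2 + 5r + 4).
Then P(r+1) = P(r) + ((r + 1)(3r + 10)) = (r(r^2 + 5r + 4)) + ((r + 1)(3r + 10)).
Simplifying, P(r+1) = (r + 1)(r + 2)(r + 5) = (r+1)((r+1) + 1)((r+1) + 4),
which is the closed form with t = r+1.
This completes the induction.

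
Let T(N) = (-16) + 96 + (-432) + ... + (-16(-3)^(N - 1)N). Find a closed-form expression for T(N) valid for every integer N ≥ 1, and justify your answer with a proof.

We claim T(N) = (-3)^N(4N + 1) - 1 for all N ≥ 1.
Base step (N = 1): T(1) = -16, and the closed form gives -16. They agree.
For the inductive step, assume it holds for an arbitrary p ≥ 1, so T(p) = (-3)^p(4p + 1) - 1.
Then T(p+1) = T(p) + (16(-3)^p(-p - 1)) = ((-3)^p(4p + 1) - 1) + (16(-3)^p(-p - 1)).
Simplifying, T(p+1) = -12(-3)^p·p - 15(-3)^p - 1 = (-3)^(p+1)(4(p+1) + 1) - 1,
which is the closed form with N = p+1.
By induction, the statement is established for all N ≥ 1.

T(N) = (-3)^N(4N + 1) - 1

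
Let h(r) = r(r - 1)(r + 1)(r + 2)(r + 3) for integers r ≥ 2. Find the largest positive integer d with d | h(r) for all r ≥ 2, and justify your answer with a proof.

Computing the first values: h(2) = 120 and h(3) = 720; gcd(120, 720) = 120, so d ≤ 120.
We prove 120 | r(r - 1)(r + 1)(r + 2)(r + 3) for all r ≥ 2 by induction on r.
Base step (r = 2): h(2) = 120 = 120·(1), so 120 | h(2).
Suppose the result is true for r = m, i.e. 120 | h(m). Then
h(m+1) − h(m) = m·(m+1)·(m+2)·(m+3)·(m+4) − (m-1)·m·(m+1)·(m+2)·(m+3) = m·(m+1)·(m+2)·(m+3)·[(m+4) − (m-1)] = 5·m·(m+1)·(m+2)·(m+3). The product of 4 consecutive integers is divisible by (4)! = 24, so h(m+1) − h(m) is divisible by 5·24 = 120. By the inductive hypothesis 120 | h(m), hence 120 | h(m+1).
By induction, the statement is established for all r ≥ 2.
Therefore the largest such d is 120.

d = 120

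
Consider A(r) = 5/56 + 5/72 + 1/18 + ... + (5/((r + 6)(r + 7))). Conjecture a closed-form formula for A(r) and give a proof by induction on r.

A(r) = 5r/(7(r + 7))

We claim A(r) = 5r/(7(r + 7)) for all r ≥ 1.
Base step (r = 1): A(1) = 5/56, and the closed form gives 5/56. They agree.
Inductive step: assume the claim holds for r = i, so A(i) = 5i/(7(i + 7)).
Then A(i+1) = A(i) + (5/((i + 7)(i + 8))) = (5i/(7(i + 7))) + (5/((i + 7)(i + 8))).
Simplifying, A(i+1) = 5(i + 1)/(7(i + 8)) = 5(i+1)/(7((i+1) + 7)),
which is the closed form with r = i+1.
By induction, the statement is established for all r ≥ 1.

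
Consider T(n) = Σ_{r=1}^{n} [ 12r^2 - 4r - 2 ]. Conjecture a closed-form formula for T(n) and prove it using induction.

We claim T(n) = 2n(2n^2 + 2n - 1) for all n ≥ 1.
Base case (n = 1): T(1) = 6, and the closed form gives 6. They agree.
Suppose the result is true for n = r, so T(r) = 2r(2r^2 + 2r - 1).
Then T(r+1) = T(r) + (12r^2 + 20r + 6) = (2r(2r^2 + 2r - 1)) + (12r^2 + 20r + 6).
Simplifying, T(r+1) = 2(r + 1)(2r^2 + 6r + 3) = 2(r+1)(2(r+1)^2 + 2(r+1) - 1),
which is the closed form with n = r+1.
This completes the induction.

T(n) = 2n(2n^2 + 2n - 1)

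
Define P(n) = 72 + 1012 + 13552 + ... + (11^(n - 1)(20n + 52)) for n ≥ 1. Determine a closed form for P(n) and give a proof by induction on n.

P(n) = 11^n(2n + 5) - 5

We claim P(n) = 11^n(2n + 5) - 5 for all n ≥ 1.
When n = 1: P(1) = 72, and the closed form gives 72. They agree.
Suppose the result is true for n = m, so P(m) = 11^m(2m + 5) - 5.
Then P(m+1) = P(m) + (11^m(20m + 72)) = (11^m(2m + 5) - 5) + (11^m(20m + 72)).
Simplifying, P(m+1) = 22·11^m·m + 77·11^m - 5 = 11^(m+1)(2(m+1) + 5) - 5,
which is the closed form with n = m+1.
This completes the induction.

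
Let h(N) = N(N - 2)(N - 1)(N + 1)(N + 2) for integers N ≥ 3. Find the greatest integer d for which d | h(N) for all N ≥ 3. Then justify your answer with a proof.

d = 120

Computing the first values: h(3) = 120 and h(4) = 720; gcd(120, 720) = 120, so d ≤ 120.
We prove 120 | N(N - 2)(N - 1)(N + 1)(N + 2) for all N ≥ 3 by induction on N.
Base case (N = 3): h(3) = 120 = 120·(1), so 120 | h(3).
Inductive step: assume the claim holds for N = m, i.e. 120 | h(m). Then
h(m+1) − h(m) = (m-1)·m·(m+1)·(m+2)·(m+3) − (m-2)·(m-1)·m·(m+1)·(m+2) = (m-1)·m·(m+1)·(m+2)·[(m+3) − (m-2)] = 5·(m-1)·m·(m+1)·(m+2). The product of 4 consecutive integers is divisible by (4)! = 24, so h(m+1) − h(m) is divisible by 5·24 = 120. By the inductive hypothesis 120 | h(m), hence 120 | h(m+1).
Hence, by induction on N, the claim holds for every N ≥ 3.
Therefore the largest such d is 120.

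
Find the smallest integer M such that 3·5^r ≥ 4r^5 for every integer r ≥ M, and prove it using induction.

At r = 5: 9375 < 12500, so the inequality fails and M ≥ 6. We prove 3·5^r ≥ 4r^5 for all r ≥ 6.
For the base case r = 6: 3·5^r = 46875 and 4r^5 = 31104, so 46875 ≥ 31104.
Inductive step: assume the claim holds for r = k, so 3·5^k ≥ 4k^5.
Then 3·5^(k + 1) = 5·(3·5^k) ≥ 5·(4k^5).
Also, for k ≥ 6 we have 5·(4k^5) ≥ 4(k+1)^5, since 5 ≥ (1 + 1/k)^5 for all k ≥ 6.
Combining, 3·5^(k + 1) ≥ 4(k+1)^5.
Hence, by induction on r, the claim holds for every r ≥ 6.
Hence the smallest such M is 6.

M = 6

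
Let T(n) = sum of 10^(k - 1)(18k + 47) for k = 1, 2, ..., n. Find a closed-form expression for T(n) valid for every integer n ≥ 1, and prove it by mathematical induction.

T(n) = 10^n(2n + 5) - 5

We claim T(n) = 10^n(2n + 5) - 5 for all n ≥ 1.
When n = 1: T(1) = 65, and the closed form gives 65. They agree.
Suppose the result is true for n = k, so T(k) = 10^k(2k + 5) - 5.
Then T(k+1) = T(k) + (10^k(18k + 65)) = (10^k(2k + 5) - 5) + (10^k(18k + 65)).
Simplifying, T(k+1) = 20·10^k·k + 70·10^k - 5 = 10^(k+1)(2(k+1) + 5) - 5,
which is the closed form with n = k+1.
By the principle of mathematical induction, the result holds for all n ≥ 1.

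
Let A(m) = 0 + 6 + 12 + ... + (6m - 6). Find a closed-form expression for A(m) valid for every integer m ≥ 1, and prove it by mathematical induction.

A(m) = 3m(m - 1)

We claim A(m) = 3m(m - 1) for all m ≥ 1.
For the base case m = 1: A(1) = 0, and the closed form gives 0. They agree.
Suppose the result is true for m = p, so A(p) = 3p(p - 1).
Then A(p+1) = A(p) + (6p) = (3p(p - 1)) + (6p).
Simplifying, A(p+1) = 3p(p + 1) = 3(p+1)((p+1) - 1),
which is the closed form with m = p+1.
Hence, by induction on m, the claim holds for every m ≥ 1.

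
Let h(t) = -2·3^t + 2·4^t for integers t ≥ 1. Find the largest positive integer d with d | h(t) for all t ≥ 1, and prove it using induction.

Computing the first values: h(1) = 2 and h(2) = 14; gcd(2, 14) = 2, so d ≤ 2.
We prove 2 | -2·3^t + 2·4^t for all t ≥ 1 by induction on t.
When t = 1: h(1) = 2 = 2·(1), so 2 | h(1).
For the inductive step, assume it holds for an arbitrary j ≥ 1, i.e. 2 | h(j). Then
h(j+1) − 4·h(j) = (-2·3^(j+1) + 2·4^(j+1)) − 4·(-2·3^j + 2·4^j) = (-2)·3^j·(3 − 4) = (2)·3^j. Since 2 | h(j) by the inductive hypothesis, 2 | 4·h(j); and 2 | 2 since 2 = 2·1. Therefore 2 | h(j+1).
This completes the induction.
Therefore the largest such d is 2.

d = 2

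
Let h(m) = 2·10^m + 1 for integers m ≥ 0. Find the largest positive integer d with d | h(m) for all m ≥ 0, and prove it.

Computing the first values: h(0) = 3 and h(1) = 21; gcd(3, 21) = 3, so d ≤ 3.
We prove 3 | 2·10^m + 1 for all m ≥ 0 by induction on m.
When m = 0: h(0) = 3 = 3·(1), so 3 | h(0).
Inductive step: suppose the statement holds for some r ≥ 0, i.e. 3 | h(r). Then
h(r+1) = 2·10^(r+1) + 1 = 10·(2·10^r + 1) - 9 = 10·h(r) - 9. The first term is divisible by 3 by the inductive hypothesis, and -9 is divisible by 3. Hence 3 | h(r+1).
By the principle of mathematical induction, the result holds for all m ≥ 0.
Therefore the largest such d is 3.

d = 3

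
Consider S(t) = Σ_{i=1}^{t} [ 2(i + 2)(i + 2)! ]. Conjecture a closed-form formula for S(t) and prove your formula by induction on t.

S(t) = 2(t + 3)! - 12

We claim S(t) = 2(t + 3)! - 12 for all t ≥ 1.
When t = 1: S(1) = 36, and the closed form gives 36. They agree.
For the inductive step, assume it holds for an arbitrary i ≥ 1, so S(i) = 2(i + 3)! - 12.
Then S(i+1) = S(i) + (2(i + 3)(i + 3)!) = (2(i + 3)! - 12) + (2(i + 3)(i + 3)!).
Simplifying, S(i+1) = 2((i+1) + 3)! - 12,
which is the closed form with t = i+1.
This completes the induction.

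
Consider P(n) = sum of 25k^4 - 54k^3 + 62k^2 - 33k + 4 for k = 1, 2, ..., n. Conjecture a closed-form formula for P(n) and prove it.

P(n) = n(5n^4 - n^3 + 2n^2 + n - 3)

We claim P(n) = n(5n^4 - n^3 + 2n^2 + n - 3) for all n ≥ 1.
For the base case n = 1: P(1) = 4, and the closed form gives 4. They agree.
Inductive step: suppose the statement holds for some k ≥ 1, so P(k) = k(5k^4 - k^3 + 2k^2 + k - 3).
Then P(k+1) = P(k) + (25k^4 + 46k^3 + 50k^2 + 29k + 4) = (k(5k^4 - k^3 + 2k^2 + k - 3)) + (25k^4 + 46k^3 + 50k^2 + 29k + 4).
Simplifying, P(k+1) = (k + 1)(5k^4 + 19k^3 + 29k^2 + 22k + 4) = (k+1)(5(k+1)^4 - (k+1)^3 + 2(k+1)^2 + (k+1) - 3),
which is the closed form with n = k+1.
This completes the induction.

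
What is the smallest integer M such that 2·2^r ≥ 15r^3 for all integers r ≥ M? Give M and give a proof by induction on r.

M = 15

At r = 14: 32768 < 41160, so the inequality fails and M ≥ 15. We prove 2·2^r ≥ 15r^3 for all r ≥ 15.
When r = 15: 2·2^r = 65536 and 15r^3 = 50625, so 65536 ≥ 50625.
For the inductive step, assume it holds for an arbitrary j ≥ 15, so 2·2^j ≥ 15j^3.
Then 2·2^(j + 1) = 2·(2·2^j) ≥ 2·(15j^3).
Also, for j ≥ 15 we have 2·(15j^3) ≥ 15(j+1)^3, since 2 ≥ (1 + 1/j)^3 for all j ≥ 15.
Combining, 2·2^(j + 1) ≥ 15(j+1)^3.
Hence, by induction on r, the claim holds for every r ≥ 15.
Hence the smallest such M is 15.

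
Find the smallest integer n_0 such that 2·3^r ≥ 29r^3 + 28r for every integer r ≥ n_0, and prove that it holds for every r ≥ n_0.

At r = 8: 13122 < 15072, so the inequality fails and n_0 ≥ 9. We prove 2·3^r ≥ 29r^3 + 28r for all r ≥ 9.
Base step (r = 9): 2·3^r = 39366 and 29r^3 + 28r = 21393, so 39366 ≥ 21393.
For the inductive step, assume it holds for an arbitrary i ≥ 9, so 2·3^i ≥ 29i^3 + 28i.
Then 2·3^(i + 1) = 3·(2·3^i) ≥ 3·(29i^3 + 28i).
Also, for i ≥ 9 we have 3·(29i^3 + 28i) ≥ 29(i+1)^3 + 28(i+1), since 3·(29i^3 + 28i) − (29(i+1)^3 + 28(i+1)) = 58i^3 - 87i^2 - 31i - 57, which is nonnegative for all i ≥ 9.
Combining, 2·3^(i + 1) ≥ 29(i+1)^3 + 28(i+1).
Hence, by induction on r, the claim holds for every r ≥ 9.
Hence the smallest such n_0 is 9.

n_0 = 9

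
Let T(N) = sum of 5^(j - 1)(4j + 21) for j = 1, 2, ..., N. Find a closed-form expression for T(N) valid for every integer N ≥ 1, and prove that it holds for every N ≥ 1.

T(N) = 5^N(N + 5) - 5

We claim T(N) = 5^N(N + 5) - 5 for all N ≥ 1.
Base step (N = 1): T(1) = 25, and the closed form gives 25. They agree.
For the inductive step, assume it holds for an arbitrary j ≥ 1, so T(j) = 5^j(j + 5) - 5.
Then T(j+1) = T(j) + (5^j(4j + 25)) = (5^j(j + 5) - 5) + (5^j(4j + 25)).
Simplifying, T(j+1) = 5·5^j·j + 30·5^j - 5 = 5^(j+1)((j+1) + 5) - 5,
which is the closed form with N = j+1.
This completes the induction.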